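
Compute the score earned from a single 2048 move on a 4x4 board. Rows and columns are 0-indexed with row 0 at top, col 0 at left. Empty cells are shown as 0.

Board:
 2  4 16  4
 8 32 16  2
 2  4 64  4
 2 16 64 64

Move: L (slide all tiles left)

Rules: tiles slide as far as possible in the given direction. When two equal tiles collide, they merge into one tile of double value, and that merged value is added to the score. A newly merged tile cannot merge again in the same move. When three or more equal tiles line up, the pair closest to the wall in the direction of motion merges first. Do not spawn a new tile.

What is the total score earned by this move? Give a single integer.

Slide left:
row 0: [2, 4, 16, 4] -> [2, 4, 16, 4]  score +0 (running 0)
row 1: [8, 32, 16, 2] -> [8, 32, 16, 2]  score +0 (running 0)
row 2: [2, 4, 64, 4] -> [2, 4, 64, 4]  score +0 (running 0)
row 3: [2, 16, 64, 64] -> [2, 16, 128, 0]  score +128 (running 128)
Board after move:
  2   4  16   4
  8  32  16   2
  2   4  64   4
  2  16 128   0

Answer: 128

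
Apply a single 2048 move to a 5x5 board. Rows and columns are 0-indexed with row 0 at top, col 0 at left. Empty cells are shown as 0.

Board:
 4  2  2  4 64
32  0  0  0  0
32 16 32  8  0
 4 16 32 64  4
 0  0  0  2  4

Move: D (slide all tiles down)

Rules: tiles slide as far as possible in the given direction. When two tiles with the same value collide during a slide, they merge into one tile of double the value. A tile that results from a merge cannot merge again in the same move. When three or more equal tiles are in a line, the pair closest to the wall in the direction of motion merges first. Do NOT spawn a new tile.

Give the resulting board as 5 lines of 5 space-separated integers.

Answer:  0  0  0  0  0
 0  0  0  4  0
 4  0  0  8  0
64  2  2 64 64
 4 32 64  2  8

Derivation:
Slide down:
col 0: [4, 32, 32, 4, 0] -> [0, 0, 4, 64, 4]
col 1: [2, 0, 16, 16, 0] -> [0, 0, 0, 2, 32]
col 2: [2, 0, 32, 32, 0] -> [0, 0, 0, 2, 64]
col 3: [4, 0, 8, 64, 2] -> [0, 4, 8, 64, 2]
col 4: [64, 0, 0, 4, 4] -> [0, 0, 0, 64, 8]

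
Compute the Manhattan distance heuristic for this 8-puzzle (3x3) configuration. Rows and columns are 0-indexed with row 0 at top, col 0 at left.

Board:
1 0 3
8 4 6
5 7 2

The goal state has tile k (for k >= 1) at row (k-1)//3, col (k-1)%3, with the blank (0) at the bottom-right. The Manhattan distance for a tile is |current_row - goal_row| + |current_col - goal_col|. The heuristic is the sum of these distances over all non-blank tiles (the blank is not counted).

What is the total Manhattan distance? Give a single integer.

Tile 1: at (0,0), goal (0,0), distance |0-0|+|0-0| = 0
Tile 3: at (0,2), goal (0,2), distance |0-0|+|2-2| = 0
Tile 8: at (1,0), goal (2,1), distance |1-2|+|0-1| = 2
Tile 4: at (1,1), goal (1,0), distance |1-1|+|1-0| = 1
Tile 6: at (1,2), goal (1,2), distance |1-1|+|2-2| = 0
Tile 5: at (2,0), goal (1,1), distance |2-1|+|0-1| = 2
Tile 7: at (2,1), goal (2,0), distance |2-2|+|1-0| = 1
Tile 2: at (2,2), goal (0,1), distance |2-0|+|2-1| = 3
Sum: 0 + 0 + 2 + 1 + 0 + 2 + 1 + 3 = 9

Answer: 9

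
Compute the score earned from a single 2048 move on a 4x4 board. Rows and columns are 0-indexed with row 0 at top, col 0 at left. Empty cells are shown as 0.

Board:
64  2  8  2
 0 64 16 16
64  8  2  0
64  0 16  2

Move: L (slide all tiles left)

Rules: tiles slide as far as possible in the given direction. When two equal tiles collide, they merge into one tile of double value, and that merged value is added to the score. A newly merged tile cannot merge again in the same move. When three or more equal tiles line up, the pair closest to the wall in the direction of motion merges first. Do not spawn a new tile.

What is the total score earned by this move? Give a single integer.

Slide left:
row 0: [64, 2, 8, 2] -> [64, 2, 8, 2]  score +0 (running 0)
row 1: [0, 64, 16, 16] -> [64, 32, 0, 0]  score +32 (running 32)
row 2: [64, 8, 2, 0] -> [64, 8, 2, 0]  score +0 (running 32)
row 3: [64, 0, 16, 2] -> [64, 16, 2, 0]  score +0 (running 32)
Board after move:
64  2  8  2
64 32  0  0
64  8  2  0
64 16  2  0

Answer: 32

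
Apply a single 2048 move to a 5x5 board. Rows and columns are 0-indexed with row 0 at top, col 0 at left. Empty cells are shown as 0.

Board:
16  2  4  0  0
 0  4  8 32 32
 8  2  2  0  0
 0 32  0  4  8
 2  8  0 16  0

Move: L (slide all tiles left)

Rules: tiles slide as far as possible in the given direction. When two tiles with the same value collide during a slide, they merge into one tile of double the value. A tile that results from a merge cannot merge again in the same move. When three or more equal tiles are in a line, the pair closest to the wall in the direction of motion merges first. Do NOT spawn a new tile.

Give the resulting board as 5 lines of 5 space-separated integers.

Slide left:
row 0: [16, 2, 4, 0, 0] -> [16, 2, 4, 0, 0]
row 1: [0, 4, 8, 32, 32] -> [4, 8, 64, 0, 0]
row 2: [8, 2, 2, 0, 0] -> [8, 4, 0, 0, 0]
row 3: [0, 32, 0, 4, 8] -> [32, 4, 8, 0, 0]
row 4: [2, 8, 0, 16, 0] -> [2, 8, 16, 0, 0]

Answer: 16  2  4  0  0
 4  8 64  0  0
 8  4  0  0  0
32  4  8  0  0
 2  8 16  0  0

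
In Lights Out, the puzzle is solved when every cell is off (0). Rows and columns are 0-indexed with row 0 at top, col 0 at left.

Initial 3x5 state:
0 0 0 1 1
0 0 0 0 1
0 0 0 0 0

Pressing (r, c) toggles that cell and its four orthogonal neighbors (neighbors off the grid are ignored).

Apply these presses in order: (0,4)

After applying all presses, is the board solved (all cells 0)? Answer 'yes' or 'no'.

After press 1 at (0,4):
0 0 0 0 0
0 0 0 0 0
0 0 0 0 0

Lights still on: 0

Answer: yes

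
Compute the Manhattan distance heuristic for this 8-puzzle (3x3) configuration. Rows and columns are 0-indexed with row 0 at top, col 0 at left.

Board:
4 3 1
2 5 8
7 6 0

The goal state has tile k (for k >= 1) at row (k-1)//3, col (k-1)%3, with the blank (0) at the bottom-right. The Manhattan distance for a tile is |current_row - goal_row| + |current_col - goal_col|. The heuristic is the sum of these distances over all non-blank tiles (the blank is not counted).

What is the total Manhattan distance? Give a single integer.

Tile 4: at (0,0), goal (1,0), distance |0-1|+|0-0| = 1
Tile 3: at (0,1), goal (0,2), distance |0-0|+|1-2| = 1
Tile 1: at (0,2), goal (0,0), distance |0-0|+|2-0| = 2
Tile 2: at (1,0), goal (0,1), distance |1-0|+|0-1| = 2
Tile 5: at (1,1), goal (1,1), distance |1-1|+|1-1| = 0
Tile 8: at (1,2), goal (2,1), distance |1-2|+|2-1| = 2
Tile 7: at (2,0), goal (2,0), distance |2-2|+|0-0| = 0
Tile 6: at (2,1), goal (1,2), distance |2-1|+|1-2| = 2
Sum: 1 + 1 + 2 + 2 + 0 + 2 + 0 + 2 = 10

Answer: 10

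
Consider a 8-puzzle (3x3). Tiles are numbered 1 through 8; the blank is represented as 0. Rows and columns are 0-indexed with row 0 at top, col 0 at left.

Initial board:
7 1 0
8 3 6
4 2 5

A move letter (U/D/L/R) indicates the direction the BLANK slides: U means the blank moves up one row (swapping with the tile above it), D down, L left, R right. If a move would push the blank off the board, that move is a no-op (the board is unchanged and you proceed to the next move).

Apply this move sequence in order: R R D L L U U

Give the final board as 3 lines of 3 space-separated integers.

Answer: 0 1 6
7 8 3
4 2 5

Derivation:
After move 1 (R):
7 1 0
8 3 6
4 2 5

After move 2 (R):
7 1 0
8 3 6
4 2 5

After move 3 (D):
7 1 6
8 3 0
4 2 5

After move 4 (L):
7 1 6
8 0 3
4 2 5

After move 5 (L):
7 1 6
0 8 3
4 2 5

After move 6 (U):
0 1 6
7 8 3
4 2 5

After move 7 (U):
0 1 6
7 8 3
4 2 5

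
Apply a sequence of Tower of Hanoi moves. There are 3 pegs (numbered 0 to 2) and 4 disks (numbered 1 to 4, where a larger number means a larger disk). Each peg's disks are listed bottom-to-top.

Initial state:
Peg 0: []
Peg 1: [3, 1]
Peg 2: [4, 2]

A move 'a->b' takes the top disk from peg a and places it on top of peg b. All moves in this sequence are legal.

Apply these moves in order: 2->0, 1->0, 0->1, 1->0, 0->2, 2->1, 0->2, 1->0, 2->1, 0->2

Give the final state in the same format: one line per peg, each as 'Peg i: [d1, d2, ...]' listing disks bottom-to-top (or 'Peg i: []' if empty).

Answer: Peg 0: []
Peg 1: [3, 2]
Peg 2: [4, 1]

Derivation:
After move 1 (2->0):
Peg 0: [2]
Peg 1: [3, 1]
Peg 2: [4]

After move 2 (1->0):
Peg 0: [2, 1]
Peg 1: [3]
Peg 2: [4]

After move 3 (0->1):
Peg 0: [2]
Peg 1: [3, 1]
Peg 2: [4]

After move 4 (1->0):
Peg 0: [2, 1]
Peg 1: [3]
Peg 2: [4]

After move 5 (0->2):
Peg 0: [2]
Peg 1: [3]
Peg 2: [4, 1]

After move 6 (2->1):
Peg 0: [2]
Peg 1: [3, 1]
Peg 2: [4]

After move 7 (0->2):
Peg 0: []
Peg 1: [3, 1]
Peg 2: [4, 2]

After move 8 (1->0):
Peg 0: [1]
Peg 1: [3]
Peg 2: [4, 2]

After move 9 (2->1):
Peg 0: [1]
Peg 1: [3, 2]
Peg 2: [4]

After move 10 (0->2):
Peg 0: []
Peg 1: [3, 2]
Peg 2: [4, 1]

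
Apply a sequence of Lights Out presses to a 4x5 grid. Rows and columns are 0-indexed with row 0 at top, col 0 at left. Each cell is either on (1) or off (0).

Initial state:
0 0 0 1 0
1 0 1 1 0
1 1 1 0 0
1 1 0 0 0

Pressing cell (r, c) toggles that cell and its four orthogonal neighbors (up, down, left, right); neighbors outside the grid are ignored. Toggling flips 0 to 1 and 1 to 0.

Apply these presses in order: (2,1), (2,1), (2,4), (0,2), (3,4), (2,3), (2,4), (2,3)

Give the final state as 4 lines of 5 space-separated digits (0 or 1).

After press 1 at (2,1):
0 0 0 1 0
1 1 1 1 0
0 0 0 0 0
1 0 0 0 0

After press 2 at (2,1):
0 0 0 1 0
1 0 1 1 0
1 1 1 0 0
1 1 0 0 0

After press 3 at (2,4):
0 0 0 1 0
1 0 1 1 1
1 1 1 1 1
1 1 0 0 1

After press 4 at (0,2):
0 1 1 0 0
1 0 0 1 1
1 1 1 1 1
1 1 0 0 1

After press 5 at (3,4):
0 1 1 0 0
1 0 0 1 1
1 1 1 1 0
1 1 0 1 0

After press 6 at (2,3):
0 1 1 0 0
1 0 0 0 1
1 1 0 0 1
1 1 0 0 0

After press 7 at (2,4):
0 1 1 0 0
1 0 0 0 0
1 1 0 1 0
1 1 0 0 1

After press 8 at (2,3):
0 1 1 0 0
1 0 0 1 0
1 1 1 0 1
1 1 0 1 1

Answer: 0 1 1 0 0
1 0 0 1 0
1 1 1 0 1
1 1 0 1 1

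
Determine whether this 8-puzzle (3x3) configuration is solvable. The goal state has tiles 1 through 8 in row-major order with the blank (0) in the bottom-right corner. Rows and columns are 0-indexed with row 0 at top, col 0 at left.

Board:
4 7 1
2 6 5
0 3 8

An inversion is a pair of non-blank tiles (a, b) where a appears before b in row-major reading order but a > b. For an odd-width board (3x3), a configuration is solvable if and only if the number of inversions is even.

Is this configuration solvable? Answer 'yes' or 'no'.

Answer: no

Derivation:
Inversions (pairs i<j in row-major order where tile[i] > tile[j] > 0): 11
11 is odd, so the puzzle is not solvable.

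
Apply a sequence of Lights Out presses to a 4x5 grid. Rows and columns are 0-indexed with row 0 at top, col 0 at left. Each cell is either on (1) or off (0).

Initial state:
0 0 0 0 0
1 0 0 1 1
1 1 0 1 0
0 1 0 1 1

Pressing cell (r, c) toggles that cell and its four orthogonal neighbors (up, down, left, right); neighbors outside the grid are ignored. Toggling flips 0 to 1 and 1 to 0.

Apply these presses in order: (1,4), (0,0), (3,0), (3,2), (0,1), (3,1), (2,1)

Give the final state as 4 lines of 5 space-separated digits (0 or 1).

After press 1 at (1,4):
0 0 0 0 1
1 0 0 0 0
1 1 0 1 1
0 1 0 1 1

After press 2 at (0,0):
1 1 0 0 1
0 0 0 0 0
1 1 0 1 1
0 1 0 1 1

After press 3 at (3,0):
1 1 0 0 1
0 0 0 0 0
0 1 0 1 1
1 0 0 1 1

After press 4 at (3,2):
1 1 0 0 1
0 0 0 0 0
0 1 1 1 1
1 1 1 0 1

After press 5 at (0,1):
0 0 1 0 1
0 1 0 0 0
0 1 1 1 1
1 1 1 0 1

After press 6 at (3,1):
0 0 1 0 1
0 1 0 0 0
0 0 1 1 1
0 0 0 0 1

After press 7 at (2,1):
0 0 1 0 1
0 0 0 0 0
1 1 0 1 1
0 1 0 0 1

Answer: 0 0 1 0 1
0 0 0 0 0
1 1 0 1 1
0 1 0 0 1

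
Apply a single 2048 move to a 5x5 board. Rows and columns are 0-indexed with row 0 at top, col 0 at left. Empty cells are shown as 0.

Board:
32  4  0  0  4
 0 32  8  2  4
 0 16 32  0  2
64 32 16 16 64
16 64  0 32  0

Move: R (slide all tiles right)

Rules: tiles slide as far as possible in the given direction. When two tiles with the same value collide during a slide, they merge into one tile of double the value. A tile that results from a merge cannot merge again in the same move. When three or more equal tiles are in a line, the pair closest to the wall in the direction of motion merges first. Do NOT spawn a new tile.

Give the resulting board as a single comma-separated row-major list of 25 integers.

Slide right:
row 0: [32, 4, 0, 0, 4] -> [0, 0, 0, 32, 8]
row 1: [0, 32, 8, 2, 4] -> [0, 32, 8, 2, 4]
row 2: [0, 16, 32, 0, 2] -> [0, 0, 16, 32, 2]
row 3: [64, 32, 16, 16, 64] -> [0, 64, 32, 32, 64]
row 4: [16, 64, 0, 32, 0] -> [0, 0, 16, 64, 32]

Answer: 0, 0, 0, 32, 8, 0, 32, 8, 2, 4, 0, 0, 16, 32, 2, 0, 64, 32, 32, 64, 0, 0, 16, 64, 32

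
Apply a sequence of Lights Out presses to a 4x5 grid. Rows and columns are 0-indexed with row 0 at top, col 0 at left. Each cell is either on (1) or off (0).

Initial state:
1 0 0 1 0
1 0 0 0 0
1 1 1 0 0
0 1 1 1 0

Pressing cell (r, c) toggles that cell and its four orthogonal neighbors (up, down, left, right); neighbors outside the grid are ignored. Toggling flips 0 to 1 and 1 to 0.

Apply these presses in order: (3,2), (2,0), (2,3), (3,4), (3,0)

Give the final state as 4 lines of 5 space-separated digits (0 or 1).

After press 1 at (3,2):
1 0 0 1 0
1 0 0 0 0
1 1 0 0 0
0 0 0 0 0

After press 2 at (2,0):
1 0 0 1 0
0 0 0 0 0
0 0 0 0 0
1 0 0 0 0

After press 3 at (2,3):
1 0 0 1 0
0 0 0 1 0
0 0 1 1 1
1 0 0 1 0

After press 4 at (3,4):
1 0 0 1 0
0 0 0 1 0
0 0 1 1 0
1 0 0 0 1

After press 5 at (3,0):
1 0 0 1 0
0 0 0 1 0
1 0 1 1 0
0 1 0 0 1

Answer: 1 0 0 1 0
0 0 0 1 0
1 0 1 1 0
0 1 0 0 1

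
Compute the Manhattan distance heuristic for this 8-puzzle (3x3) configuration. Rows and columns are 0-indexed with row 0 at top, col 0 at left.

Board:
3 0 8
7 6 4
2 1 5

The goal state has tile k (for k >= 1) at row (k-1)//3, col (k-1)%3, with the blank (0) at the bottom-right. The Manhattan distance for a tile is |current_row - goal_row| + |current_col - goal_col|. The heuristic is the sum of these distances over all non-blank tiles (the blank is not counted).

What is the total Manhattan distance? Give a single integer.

Tile 3: at (0,0), goal (0,2), distance |0-0|+|0-2| = 2
Tile 8: at (0,2), goal (2,1), distance |0-2|+|2-1| = 3
Tile 7: at (1,0), goal (2,0), distance |1-2|+|0-0| = 1
Tile 6: at (1,1), goal (1,2), distance |1-1|+|1-2| = 1
Tile 4: at (1,2), goal (1,0), distance |1-1|+|2-0| = 2
Tile 2: at (2,0), goal (0,1), distance |2-0|+|0-1| = 3
Tile 1: at (2,1), goal (0,0), distance |2-0|+|1-0| = 3
Tile 5: at (2,2), goal (1,1), distance |2-1|+|2-1| = 2
Sum: 2 + 3 + 1 + 1 + 2 + 3 + 3 + 2 = 17

Answer: 17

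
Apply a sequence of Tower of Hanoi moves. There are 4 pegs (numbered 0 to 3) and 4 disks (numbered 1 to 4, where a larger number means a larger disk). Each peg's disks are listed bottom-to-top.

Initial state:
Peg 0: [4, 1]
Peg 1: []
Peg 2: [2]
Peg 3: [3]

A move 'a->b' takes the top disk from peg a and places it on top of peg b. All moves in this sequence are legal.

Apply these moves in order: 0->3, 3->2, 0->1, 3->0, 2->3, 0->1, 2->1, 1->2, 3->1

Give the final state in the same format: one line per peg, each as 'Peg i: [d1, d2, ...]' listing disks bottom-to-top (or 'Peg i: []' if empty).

After move 1 (0->3):
Peg 0: [4]
Peg 1: []
Peg 2: [2]
Peg 3: [3, 1]

After move 2 (3->2):
Peg 0: [4]
Peg 1: []
Peg 2: [2, 1]
Peg 3: [3]

After move 3 (0->1):
Peg 0: []
Peg 1: [4]
Peg 2: [2, 1]
Peg 3: [3]

After move 4 (3->0):
Peg 0: [3]
Peg 1: [4]
Peg 2: [2, 1]
Peg 3: []

After move 5 (2->3):
Peg 0: [3]
Peg 1: [4]
Peg 2: [2]
Peg 3: [1]

After move 6 (0->1):
Peg 0: []
Peg 1: [4, 3]
Peg 2: [2]
Peg 3: [1]

After move 7 (2->1):
Peg 0: []
Peg 1: [4, 3, 2]
Peg 2: []
Peg 3: [1]

After move 8 (1->2):
Peg 0: []
Peg 1: [4, 3]
Peg 2: [2]
Peg 3: [1]

After move 9 (3->1):
Peg 0: []
Peg 1: [4, 3, 1]
Peg 2: [2]
Peg 3: []

Answer: Peg 0: []
Peg 1: [4, 3, 1]
Peg 2: [2]
Peg 3: []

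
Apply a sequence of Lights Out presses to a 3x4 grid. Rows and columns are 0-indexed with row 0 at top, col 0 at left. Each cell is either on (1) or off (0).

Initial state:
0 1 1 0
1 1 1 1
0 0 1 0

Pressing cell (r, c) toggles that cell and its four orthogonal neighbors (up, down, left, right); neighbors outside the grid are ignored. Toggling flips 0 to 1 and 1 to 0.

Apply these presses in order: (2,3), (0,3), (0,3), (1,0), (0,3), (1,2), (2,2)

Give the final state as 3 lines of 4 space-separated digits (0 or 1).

Answer: 1 1 1 1
0 1 1 0
1 1 0 0

Derivation:
After press 1 at (2,3):
0 1 1 0
1 1 1 0
0 0 0 1

After press 2 at (0,3):
0 1 0 1
1 1 1 1
0 0 0 1

After press 3 at (0,3):
0 1 1 0
1 1 1 0
0 0 0 1

After press 4 at (1,0):
1 1 1 0
0 0 1 0
1 0 0 1

After press 5 at (0,3):
1 1 0 1
0 0 1 1
1 0 0 1

After press 6 at (1,2):
1 1 1 1
0 1 0 0
1 0 1 1

After press 7 at (2,2):
1 1 1 1
0 1 1 0
1 1 0 0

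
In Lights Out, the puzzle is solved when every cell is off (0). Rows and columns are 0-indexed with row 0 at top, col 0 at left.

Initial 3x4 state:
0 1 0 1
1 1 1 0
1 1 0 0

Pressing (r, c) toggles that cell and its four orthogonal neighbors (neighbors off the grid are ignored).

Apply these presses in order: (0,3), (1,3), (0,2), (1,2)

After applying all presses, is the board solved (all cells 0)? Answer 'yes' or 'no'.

After press 1 at (0,3):
0 1 1 0
1 1 1 1
1 1 0 0

After press 2 at (1,3):
0 1 1 1
1 1 0 0
1 1 0 1

After press 3 at (0,2):
0 0 0 0
1 1 1 0
1 1 0 1

After press 4 at (1,2):
0 0 1 0
1 0 0 1
1 1 1 1

Lights still on: 7

Answer: no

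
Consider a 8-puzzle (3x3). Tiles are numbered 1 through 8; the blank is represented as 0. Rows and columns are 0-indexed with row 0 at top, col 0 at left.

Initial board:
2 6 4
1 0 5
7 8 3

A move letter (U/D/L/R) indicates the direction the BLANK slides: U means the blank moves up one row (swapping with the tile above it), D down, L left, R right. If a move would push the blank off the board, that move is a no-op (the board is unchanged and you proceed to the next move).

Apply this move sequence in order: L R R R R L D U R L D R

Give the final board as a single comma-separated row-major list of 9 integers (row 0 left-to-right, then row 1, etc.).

Answer: 2, 6, 4, 1, 8, 5, 7, 3, 0

Derivation:
After move 1 (L):
2 6 4
0 1 5
7 8 3

After move 2 (R):
2 6 4
1 0 5
7 8 3

After move 3 (R):
2 6 4
1 5 0
7 8 3

After move 4 (R):
2 6 4
1 5 0
7 8 3

After move 5 (R):
2 6 4
1 5 0
7 8 3

After move 6 (L):
2 6 4
1 0 5
7 8 3

After move 7 (D):
2 6 4
1 8 5
7 0 3

After move 8 (U):
2 6 4
1 0 5
7 8 3

After move 9 (R):
2 6 4
1 5 0
7 8 3

After move 10 (L):
2 6 4
1 0 5
7 8 3

After move 11 (D):
2 6 4
1 8 5
7 0 3

After move 12 (R):
2 6 4
1 8 5
7 3 0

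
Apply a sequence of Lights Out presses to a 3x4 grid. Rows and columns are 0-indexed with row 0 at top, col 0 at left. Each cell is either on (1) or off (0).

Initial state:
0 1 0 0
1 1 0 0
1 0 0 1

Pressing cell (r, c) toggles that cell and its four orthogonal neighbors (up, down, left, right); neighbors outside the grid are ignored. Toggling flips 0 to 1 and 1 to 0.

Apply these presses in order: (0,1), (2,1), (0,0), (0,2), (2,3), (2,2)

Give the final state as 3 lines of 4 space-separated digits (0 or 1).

After press 1 at (0,1):
1 0 1 0
1 0 0 0
1 0 0 1

After press 2 at (2,1):
1 0 1 0
1 1 0 0
0 1 1 1

After press 3 at (0,0):
0 1 1 0
0 1 0 0
0 1 1 1

After press 4 at (0,2):
0 0 0 1
0 1 1 0
0 1 1 1

After press 5 at (2,3):
0 0 0 1
0 1 1 1
0 1 0 0

After press 6 at (2,2):
0 0 0 1
0 1 0 1
0 0 1 1

Answer: 0 0 0 1
0 1 0 1
0 0 1 1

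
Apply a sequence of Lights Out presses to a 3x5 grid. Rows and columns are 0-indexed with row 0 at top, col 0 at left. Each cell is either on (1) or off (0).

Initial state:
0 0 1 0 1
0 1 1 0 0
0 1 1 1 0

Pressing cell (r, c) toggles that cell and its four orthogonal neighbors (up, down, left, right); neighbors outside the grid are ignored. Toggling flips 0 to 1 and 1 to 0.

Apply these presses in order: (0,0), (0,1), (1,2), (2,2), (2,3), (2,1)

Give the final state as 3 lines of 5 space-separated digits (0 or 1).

After press 1 at (0,0):
1 1 1 0 1
1 1 1 0 0
0 1 1 1 0

After press 2 at (0,1):
0 0 0 0 1
1 0 1 0 0
0 1 1 1 0

After press 3 at (1,2):
0 0 1 0 1
1 1 0 1 0
0 1 0 1 0

After press 4 at (2,2):
0 0 1 0 1
1 1 1 1 0
0 0 1 0 0

After press 5 at (2,3):
0 0 1 0 1
1 1 1 0 0
0 0 0 1 1

After press 6 at (2,1):
0 0 1 0 1
1 0 1 0 0
1 1 1 1 1

Answer: 0 0 1 0 1
1 0 1 0 0
1 1 1 1 1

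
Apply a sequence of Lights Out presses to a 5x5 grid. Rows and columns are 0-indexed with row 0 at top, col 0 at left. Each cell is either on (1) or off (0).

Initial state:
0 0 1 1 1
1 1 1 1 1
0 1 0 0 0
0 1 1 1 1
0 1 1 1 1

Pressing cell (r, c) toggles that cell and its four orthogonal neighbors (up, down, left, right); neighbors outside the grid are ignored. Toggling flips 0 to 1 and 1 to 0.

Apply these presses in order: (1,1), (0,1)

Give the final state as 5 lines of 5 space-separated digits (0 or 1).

Answer: 1 0 0 1 1
0 1 0 1 1
0 0 0 0 0
0 1 1 1 1
0 1 1 1 1

Derivation:
After press 1 at (1,1):
0 1 1 1 1
0 0 0 1 1
0 0 0 0 0
0 1 1 1 1
0 1 1 1 1

After press 2 at (0,1):
1 0 0 1 1
0 1 0 1 1
0 0 0 0 0
0 1 1 1 1
0 1 1 1 1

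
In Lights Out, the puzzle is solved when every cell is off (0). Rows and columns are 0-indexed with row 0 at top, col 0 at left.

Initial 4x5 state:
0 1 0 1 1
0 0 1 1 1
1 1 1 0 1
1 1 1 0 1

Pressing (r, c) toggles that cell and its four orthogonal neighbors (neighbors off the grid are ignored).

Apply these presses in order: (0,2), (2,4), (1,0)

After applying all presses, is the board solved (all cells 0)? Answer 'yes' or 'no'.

Answer: no

Derivation:
After press 1 at (0,2):
0 0 1 0 1
0 0 0 1 1
1 1 1 0 1
1 1 1 0 1

After press 2 at (2,4):
0 0 1 0 1
0 0 0 1 0
1 1 1 1 0
1 1 1 0 0

After press 3 at (1,0):
1 0 1 0 1
1 1 0 1 0
0 1 1 1 0
1 1 1 0 0

Lights still on: 12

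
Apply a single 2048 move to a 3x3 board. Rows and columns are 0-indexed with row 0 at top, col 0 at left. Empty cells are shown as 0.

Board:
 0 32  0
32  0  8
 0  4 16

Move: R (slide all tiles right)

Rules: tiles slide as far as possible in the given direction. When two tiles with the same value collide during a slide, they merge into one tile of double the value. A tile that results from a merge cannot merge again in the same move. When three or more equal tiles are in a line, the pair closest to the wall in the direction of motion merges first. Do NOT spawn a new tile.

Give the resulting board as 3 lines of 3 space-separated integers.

Answer:  0  0 32
 0 32  8
 0  4 16

Derivation:
Slide right:
row 0: [0, 32, 0] -> [0, 0, 32]
row 1: [32, 0, 8] -> [0, 32, 8]
row 2: [0, 4, 16] -> [0, 4, 16]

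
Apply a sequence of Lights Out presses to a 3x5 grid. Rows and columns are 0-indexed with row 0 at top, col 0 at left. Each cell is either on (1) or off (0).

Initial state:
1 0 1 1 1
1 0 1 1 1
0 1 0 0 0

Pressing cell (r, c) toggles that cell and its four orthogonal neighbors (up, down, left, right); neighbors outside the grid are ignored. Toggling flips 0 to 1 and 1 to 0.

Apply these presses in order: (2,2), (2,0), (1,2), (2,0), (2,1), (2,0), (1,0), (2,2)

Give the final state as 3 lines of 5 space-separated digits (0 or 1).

After press 1 at (2,2):
1 0 1 1 1
1 0 0 1 1
0 0 1 1 0

After press 2 at (2,0):
1 0 1 1 1
0 0 0 1 1
1 1 1 1 0

After press 3 at (1,2):
1 0 0 1 1
0 1 1 0 1
1 1 0 1 0

After press 4 at (2,0):
1 0 0 1 1
1 1 1 0 1
0 0 0 1 0

After press 5 at (2,1):
1 0 0 1 1
1 0 1 0 1
1 1 1 1 0

After press 6 at (2,0):
1 0 0 1 1
0 0 1 0 1
0 0 1 1 0

After press 7 at (1,0):
0 0 0 1 1
1 1 1 0 1
1 0 1 1 0

After press 8 at (2,2):
0 0 0 1 1
1 1 0 0 1
1 1 0 0 0

Answer: 0 0 0 1 1
1 1 0 0 1
1 1 0 0 0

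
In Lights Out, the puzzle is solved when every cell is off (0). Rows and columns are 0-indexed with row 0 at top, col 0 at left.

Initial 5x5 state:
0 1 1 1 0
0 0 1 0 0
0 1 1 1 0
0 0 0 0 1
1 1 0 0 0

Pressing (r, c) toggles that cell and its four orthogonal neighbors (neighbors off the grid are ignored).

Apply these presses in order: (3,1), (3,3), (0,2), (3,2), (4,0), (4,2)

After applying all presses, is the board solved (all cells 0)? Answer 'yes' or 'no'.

After press 1 at (3,1):
0 1 1 1 0
0 0 1 0 0
0 0 1 1 0
1 1 1 0 1
1 0 0 0 0

After press 2 at (3,3):
0 1 1 1 0
0 0 1 0 0
0 0 1 0 0
1 1 0 1 0
1 0 0 1 0

After press 3 at (0,2):
0 0 0 0 0
0 0 0 0 0
0 0 1 0 0
1 1 0 1 0
1 0 0 1 0

After press 4 at (3,2):
0 0 0 0 0
0 0 0 0 0
0 0 0 0 0
1 0 1 0 0
1 0 1 1 0

After press 5 at (4,0):
0 0 0 0 0
0 0 0 0 0
0 0 0 0 0
0 0 1 0 0
0 1 1 1 0

After press 6 at (4,2):
0 0 0 0 0
0 0 0 0 0
0 0 0 0 0
0 0 0 0 0
0 0 0 0 0

Lights still on: 0

Answer: yes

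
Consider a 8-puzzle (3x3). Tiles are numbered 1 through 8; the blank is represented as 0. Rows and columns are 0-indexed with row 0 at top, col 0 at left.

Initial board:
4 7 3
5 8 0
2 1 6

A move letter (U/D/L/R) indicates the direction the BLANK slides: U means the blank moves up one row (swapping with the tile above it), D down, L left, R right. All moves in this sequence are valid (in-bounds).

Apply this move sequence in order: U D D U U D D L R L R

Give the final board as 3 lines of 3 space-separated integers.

Answer: 4 7 3
5 8 6
2 1 0

Derivation:
After move 1 (U):
4 7 0
5 8 3
2 1 6

After move 2 (D):
4 7 3
5 8 0
2 1 6

After move 3 (D):
4 7 3
5 8 6
2 1 0

After move 4 (U):
4 7 3
5 8 0
2 1 6

After move 5 (U):
4 7 0
5 8 3
2 1 6

After move 6 (D):
4 7 3
5 8 0
2 1 6

After move 7 (D):
4 7 3
5 8 6
2 1 0

After move 8 (L):
4 7 3
5 8 6
2 0 1

After move 9 (R):
4 7 3
5 8 6
2 1 0

After move 10 (L):
4 7 3
5 8 6
2 0 1

After move 11 (R):
4 7 3
5 8 6
2 1 0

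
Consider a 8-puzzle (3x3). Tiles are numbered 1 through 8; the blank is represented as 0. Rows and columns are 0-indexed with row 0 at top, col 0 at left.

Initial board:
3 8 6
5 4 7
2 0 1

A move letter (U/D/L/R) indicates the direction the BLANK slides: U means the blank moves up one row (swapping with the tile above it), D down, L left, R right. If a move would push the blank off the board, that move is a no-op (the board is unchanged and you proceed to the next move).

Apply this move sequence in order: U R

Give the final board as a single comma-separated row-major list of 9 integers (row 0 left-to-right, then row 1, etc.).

After move 1 (U):
3 8 6
5 0 7
2 4 1

After move 2 (R):
3 8 6
5 7 0
2 4 1

Answer: 3, 8, 6, 5, 7, 0, 2, 4, 1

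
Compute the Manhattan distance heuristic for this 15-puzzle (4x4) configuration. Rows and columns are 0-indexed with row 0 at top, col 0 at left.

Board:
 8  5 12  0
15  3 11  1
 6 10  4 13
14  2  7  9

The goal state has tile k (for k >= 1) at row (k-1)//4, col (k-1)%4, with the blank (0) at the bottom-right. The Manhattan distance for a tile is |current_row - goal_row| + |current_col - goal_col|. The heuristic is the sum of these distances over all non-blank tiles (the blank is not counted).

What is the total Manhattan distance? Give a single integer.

Answer: 39

Derivation:
Tile 8: (0,0)->(1,3) = 4
Tile 5: (0,1)->(1,0) = 2
Tile 12: (0,2)->(2,3) = 3
Tile 15: (1,0)->(3,2) = 4
Tile 3: (1,1)->(0,2) = 2
Tile 11: (1,2)->(2,2) = 1
Tile 1: (1,3)->(0,0) = 4
Tile 6: (2,0)->(1,1) = 2
Tile 10: (2,1)->(2,1) = 0
Tile 4: (2,2)->(0,3) = 3
Tile 13: (2,3)->(3,0) = 4
Tile 14: (3,0)->(3,1) = 1
Tile 2: (3,1)->(0,1) = 3
Tile 7: (3,2)->(1,2) = 2
Tile 9: (3,3)->(2,0) = 4
Sum: 4 + 2 + 3 + 4 + 2 + 1 + 4 + 2 + 0 + 3 + 4 + 1 + 3 + 2 + 4 = 39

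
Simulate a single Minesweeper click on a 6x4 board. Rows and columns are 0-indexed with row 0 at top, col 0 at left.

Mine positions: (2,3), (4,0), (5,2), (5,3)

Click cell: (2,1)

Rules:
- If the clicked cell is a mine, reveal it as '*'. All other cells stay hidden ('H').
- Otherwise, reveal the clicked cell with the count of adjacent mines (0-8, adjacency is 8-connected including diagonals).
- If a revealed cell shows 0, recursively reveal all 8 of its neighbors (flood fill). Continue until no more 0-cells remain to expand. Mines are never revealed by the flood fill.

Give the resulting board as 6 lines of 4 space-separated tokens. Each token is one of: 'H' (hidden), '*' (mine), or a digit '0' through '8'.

0 0 0 0
0 0 1 1
0 0 1 H
1 1 1 H
H H H H
H H H H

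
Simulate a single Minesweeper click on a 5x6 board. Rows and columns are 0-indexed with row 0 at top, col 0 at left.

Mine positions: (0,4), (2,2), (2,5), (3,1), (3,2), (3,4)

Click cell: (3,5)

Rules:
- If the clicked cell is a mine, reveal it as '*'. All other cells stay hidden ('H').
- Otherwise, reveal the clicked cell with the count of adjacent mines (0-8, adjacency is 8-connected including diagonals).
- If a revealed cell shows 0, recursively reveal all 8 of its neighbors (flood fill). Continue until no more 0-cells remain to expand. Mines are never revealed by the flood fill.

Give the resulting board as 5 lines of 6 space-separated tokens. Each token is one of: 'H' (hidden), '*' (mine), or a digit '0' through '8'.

H H H H H H
H H H H H H
H H H H H H
H H H H H 2
H H H H H H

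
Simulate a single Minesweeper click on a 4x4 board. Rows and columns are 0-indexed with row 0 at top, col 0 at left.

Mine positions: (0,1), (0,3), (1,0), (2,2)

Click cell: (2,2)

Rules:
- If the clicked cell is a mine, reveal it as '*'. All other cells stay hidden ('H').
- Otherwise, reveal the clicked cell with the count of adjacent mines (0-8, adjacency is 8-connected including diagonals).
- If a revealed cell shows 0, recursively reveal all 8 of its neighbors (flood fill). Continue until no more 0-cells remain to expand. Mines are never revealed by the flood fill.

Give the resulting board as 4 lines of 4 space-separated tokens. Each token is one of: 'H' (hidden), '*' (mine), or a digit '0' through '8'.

H H H H
H H H H
H H * H
H H H H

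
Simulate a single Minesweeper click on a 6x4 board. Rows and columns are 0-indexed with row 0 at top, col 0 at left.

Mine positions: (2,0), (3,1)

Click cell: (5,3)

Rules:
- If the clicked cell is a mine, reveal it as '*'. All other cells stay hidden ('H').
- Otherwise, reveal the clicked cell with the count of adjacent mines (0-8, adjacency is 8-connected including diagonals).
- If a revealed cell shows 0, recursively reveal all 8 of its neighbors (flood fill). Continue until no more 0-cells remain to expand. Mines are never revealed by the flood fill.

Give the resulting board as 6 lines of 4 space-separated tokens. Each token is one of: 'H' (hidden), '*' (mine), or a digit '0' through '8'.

0 0 0 0
1 1 0 0
H 2 1 0
H H 1 0
1 1 1 0
0 0 0 0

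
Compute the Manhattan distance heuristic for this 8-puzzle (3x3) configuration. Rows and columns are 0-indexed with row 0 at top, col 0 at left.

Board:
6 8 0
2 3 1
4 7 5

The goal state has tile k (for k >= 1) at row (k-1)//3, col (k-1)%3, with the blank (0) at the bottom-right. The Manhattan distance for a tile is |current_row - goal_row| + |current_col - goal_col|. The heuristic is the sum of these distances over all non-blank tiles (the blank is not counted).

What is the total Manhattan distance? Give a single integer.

Tile 6: (0,0)->(1,2) = 3
Tile 8: (0,1)->(2,1) = 2
Tile 2: (1,0)->(0,1) = 2
Tile 3: (1,1)->(0,2) = 2
Tile 1: (1,2)->(0,0) = 3
Tile 4: (2,0)->(1,0) = 1
Tile 7: (2,1)->(2,0) = 1
Tile 5: (2,2)->(1,1) = 2
Sum: 3 + 2 + 2 + 2 + 3 + 1 + 1 + 2 = 16

Answer: 16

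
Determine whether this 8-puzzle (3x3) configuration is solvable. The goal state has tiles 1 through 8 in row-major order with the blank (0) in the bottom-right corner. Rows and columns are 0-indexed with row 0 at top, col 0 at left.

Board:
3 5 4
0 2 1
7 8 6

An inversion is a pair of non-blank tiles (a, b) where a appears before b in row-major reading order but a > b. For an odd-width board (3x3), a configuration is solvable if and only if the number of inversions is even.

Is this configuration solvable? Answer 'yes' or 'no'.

Answer: yes

Derivation:
Inversions (pairs i<j in row-major order where tile[i] > tile[j] > 0): 10
10 is even, so the puzzle is solvable.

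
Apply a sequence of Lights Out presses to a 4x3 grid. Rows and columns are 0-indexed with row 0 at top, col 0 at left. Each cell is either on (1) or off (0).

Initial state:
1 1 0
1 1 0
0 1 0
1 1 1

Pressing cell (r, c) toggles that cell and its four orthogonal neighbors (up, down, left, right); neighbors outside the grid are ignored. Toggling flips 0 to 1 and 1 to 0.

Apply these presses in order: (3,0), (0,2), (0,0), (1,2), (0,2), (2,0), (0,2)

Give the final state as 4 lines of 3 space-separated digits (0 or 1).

After press 1 at (3,0):
1 1 0
1 1 0
1 1 0
0 0 1

After press 2 at (0,2):
1 0 1
1 1 1
1 1 0
0 0 1

After press 3 at (0,0):
0 1 1
0 1 1
1 1 0
0 0 1

After press 4 at (1,2):
0 1 0
0 0 0
1 1 1
0 0 1

After press 5 at (0,2):
0 0 1
0 0 1
1 1 1
0 0 1

After press 6 at (2,0):
0 0 1
1 0 1
0 0 1
1 0 1

After press 7 at (0,2):
0 1 0
1 0 0
0 0 1
1 0 1

Answer: 0 1 0
1 0 0
0 0 1
1 0 1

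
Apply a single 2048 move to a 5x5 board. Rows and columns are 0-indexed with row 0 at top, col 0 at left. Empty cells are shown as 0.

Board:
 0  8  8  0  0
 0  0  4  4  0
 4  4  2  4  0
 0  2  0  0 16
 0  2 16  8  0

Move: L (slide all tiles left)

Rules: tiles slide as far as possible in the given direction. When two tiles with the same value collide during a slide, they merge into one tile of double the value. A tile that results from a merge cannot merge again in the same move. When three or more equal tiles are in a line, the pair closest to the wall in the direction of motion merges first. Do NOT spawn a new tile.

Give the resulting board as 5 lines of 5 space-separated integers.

Answer: 16  0  0  0  0
 8  0  0  0  0
 8  2  4  0  0
 2 16  0  0  0
 2 16  8  0  0

Derivation:
Slide left:
row 0: [0, 8, 8, 0, 0] -> [16, 0, 0, 0, 0]
row 1: [0, 0, 4, 4, 0] -> [8, 0, 0, 0, 0]
row 2: [4, 4, 2, 4, 0] -> [8, 2, 4, 0, 0]
row 3: [0, 2, 0, 0, 16] -> [2, 16, 0, 0, 0]
row 4: [0, 2, 16, 8, 0] -> [2, 16, 8, 0, 0]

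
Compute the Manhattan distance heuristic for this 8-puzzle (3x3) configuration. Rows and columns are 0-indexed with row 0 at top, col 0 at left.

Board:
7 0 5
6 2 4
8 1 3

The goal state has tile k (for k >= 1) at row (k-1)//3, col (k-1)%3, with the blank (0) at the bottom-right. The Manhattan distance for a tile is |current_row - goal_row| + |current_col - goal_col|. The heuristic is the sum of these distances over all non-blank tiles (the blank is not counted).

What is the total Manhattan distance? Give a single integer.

Tile 7: at (0,0), goal (2,0), distance |0-2|+|0-0| = 2
Tile 5: at (0,2), goal (1,1), distance |0-1|+|2-1| = 2
Tile 6: at (1,0), goal (1,2), distance |1-1|+|0-2| = 2
Tile 2: at (1,1), goal (0,1), distance |1-0|+|1-1| = 1
Tile 4: at (1,2), goal (1,0), distance |1-1|+|2-0| = 2
Tile 8: at (2,0), goal (2,1), distance |2-2|+|0-1| = 1
Tile 1: at (2,1), goal (0,0), distance |2-0|+|1-0| = 3
Tile 3: at (2,2), goal (0,2), distance |2-0|+|2-2| = 2
Sum: 2 + 2 + 2 + 1 + 2 + 1 + 3 + 2 = 15

Answer: 15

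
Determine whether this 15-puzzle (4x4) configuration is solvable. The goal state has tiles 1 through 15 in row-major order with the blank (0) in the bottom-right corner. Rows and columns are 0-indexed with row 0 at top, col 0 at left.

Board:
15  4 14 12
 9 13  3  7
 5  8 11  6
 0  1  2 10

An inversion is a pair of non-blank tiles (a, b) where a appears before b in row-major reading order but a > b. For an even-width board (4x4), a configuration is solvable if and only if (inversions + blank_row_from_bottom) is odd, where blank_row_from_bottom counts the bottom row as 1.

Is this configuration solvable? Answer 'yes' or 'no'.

Answer: yes

Derivation:
Inversions: 72
Blank is in row 3 (0-indexed from top), which is row 1 counting from the bottom (bottom = 1).
72 + 1 = 73, which is odd, so the puzzle is solvable.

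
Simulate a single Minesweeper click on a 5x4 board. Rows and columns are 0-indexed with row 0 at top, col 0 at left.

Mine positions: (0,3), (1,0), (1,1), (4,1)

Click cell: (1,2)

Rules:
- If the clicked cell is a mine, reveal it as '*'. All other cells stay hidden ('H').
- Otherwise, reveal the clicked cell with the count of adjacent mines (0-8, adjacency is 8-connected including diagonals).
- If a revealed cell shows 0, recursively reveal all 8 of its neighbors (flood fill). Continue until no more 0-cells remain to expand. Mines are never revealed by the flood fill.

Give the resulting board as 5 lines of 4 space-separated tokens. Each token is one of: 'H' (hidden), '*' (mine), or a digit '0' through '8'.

H H H H
H H 2 H
H H H H
H H H H
H H H H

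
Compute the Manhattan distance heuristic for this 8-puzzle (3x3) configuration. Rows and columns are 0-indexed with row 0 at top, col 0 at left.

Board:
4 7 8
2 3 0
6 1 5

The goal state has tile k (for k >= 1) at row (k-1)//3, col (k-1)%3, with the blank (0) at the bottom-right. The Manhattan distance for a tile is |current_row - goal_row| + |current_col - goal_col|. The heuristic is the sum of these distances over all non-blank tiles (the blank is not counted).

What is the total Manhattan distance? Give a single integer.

Answer: 19

Derivation:
Tile 4: at (0,0), goal (1,0), distance |0-1|+|0-0| = 1
Tile 7: at (0,1), goal (2,0), distance |0-2|+|1-0| = 3
Tile 8: at (0,2), goal (2,1), distance |0-2|+|2-1| = 3
Tile 2: at (1,0), goal (0,1), distance |1-0|+|0-1| = 2
Tile 3: at (1,1), goal (0,2), distance |1-0|+|1-2| = 2
Tile 6: at (2,0), goal (1,2), distance |2-1|+|0-2| = 3
Tile 1: at (2,1), goal (0,0), distance |2-0|+|1-0| = 3
Tile 5: at (2,2), goal (1,1), distance |2-1|+|2-1| = 2
Sum: 1 + 3 + 3 + 2 + 2 + 3 + 3 + 2 = 19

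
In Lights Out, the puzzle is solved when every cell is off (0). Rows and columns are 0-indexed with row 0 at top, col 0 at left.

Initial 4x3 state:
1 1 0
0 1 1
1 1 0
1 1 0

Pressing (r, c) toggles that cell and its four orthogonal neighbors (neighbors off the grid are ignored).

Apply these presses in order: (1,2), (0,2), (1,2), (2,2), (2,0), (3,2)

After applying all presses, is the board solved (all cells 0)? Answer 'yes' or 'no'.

Answer: no

Derivation:
After press 1 at (1,2):
1 1 1
0 0 0
1 1 1
1 1 0

After press 2 at (0,2):
1 0 0
0 0 1
1 1 1
1 1 0

After press 3 at (1,2):
1 0 1
0 1 0
1 1 0
1 1 0

After press 4 at (2,2):
1 0 1
0 1 1
1 0 1
1 1 1

After press 5 at (2,0):
1 0 1
1 1 1
0 1 1
0 1 1

After press 6 at (3,2):
1 0 1
1 1 1
0 1 0
0 0 0

Lights still on: 6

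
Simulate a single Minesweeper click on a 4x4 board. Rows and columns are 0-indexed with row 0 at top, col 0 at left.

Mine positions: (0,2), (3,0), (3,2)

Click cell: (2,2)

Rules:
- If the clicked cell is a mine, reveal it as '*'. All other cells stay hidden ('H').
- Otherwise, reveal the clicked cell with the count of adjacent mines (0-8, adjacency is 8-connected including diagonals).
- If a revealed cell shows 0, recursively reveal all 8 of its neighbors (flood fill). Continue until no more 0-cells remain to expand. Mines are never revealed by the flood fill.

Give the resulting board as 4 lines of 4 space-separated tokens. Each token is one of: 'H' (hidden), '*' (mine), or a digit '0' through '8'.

H H H H
H H H H
H H 1 H
H H H H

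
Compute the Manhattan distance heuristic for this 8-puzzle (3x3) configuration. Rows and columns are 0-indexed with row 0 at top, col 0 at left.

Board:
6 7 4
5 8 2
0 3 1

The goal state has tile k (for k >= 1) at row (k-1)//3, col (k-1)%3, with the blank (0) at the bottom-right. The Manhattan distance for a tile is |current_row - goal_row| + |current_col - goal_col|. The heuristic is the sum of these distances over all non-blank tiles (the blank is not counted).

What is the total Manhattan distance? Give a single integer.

Answer: 20

Derivation:
Tile 6: (0,0)->(1,2) = 3
Tile 7: (0,1)->(2,0) = 3
Tile 4: (0,2)->(1,0) = 3
Tile 5: (1,0)->(1,1) = 1
Tile 8: (1,1)->(2,1) = 1
Tile 2: (1,2)->(0,1) = 2
Tile 3: (2,1)->(0,2) = 3
Tile 1: (2,2)->(0,0) = 4
Sum: 3 + 3 + 3 + 1 + 1 + 2 + 3 + 4 = 20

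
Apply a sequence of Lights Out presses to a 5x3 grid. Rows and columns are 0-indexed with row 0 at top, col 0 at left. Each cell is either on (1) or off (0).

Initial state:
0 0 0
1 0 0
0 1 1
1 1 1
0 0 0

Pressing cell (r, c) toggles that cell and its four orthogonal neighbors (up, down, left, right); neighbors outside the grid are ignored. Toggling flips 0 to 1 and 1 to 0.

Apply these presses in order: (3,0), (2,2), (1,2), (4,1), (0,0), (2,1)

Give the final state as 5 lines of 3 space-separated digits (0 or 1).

After press 1 at (3,0):
0 0 0
1 0 0
1 1 1
0 0 1
1 0 0

After press 2 at (2,2):
0 0 0
1 0 1
1 0 0
0 0 0
1 0 0

After press 3 at (1,2):
0 0 1
1 1 0
1 0 1
0 0 0
1 0 0

After press 4 at (4,1):
0 0 1
1 1 0
1 0 1
0 1 0
0 1 1

After press 5 at (0,0):
1 1 1
0 1 0
1 0 1
0 1 0
0 1 1

After press 6 at (2,1):
1 1 1
0 0 0
0 1 0
0 0 0
0 1 1

Answer: 1 1 1
0 0 0
0 1 0
0 0 0
0 1 1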